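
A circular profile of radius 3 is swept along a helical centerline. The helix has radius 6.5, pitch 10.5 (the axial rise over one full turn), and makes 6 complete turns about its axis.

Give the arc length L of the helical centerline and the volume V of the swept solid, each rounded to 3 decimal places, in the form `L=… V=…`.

L=253.013 V=7153.779

2πR = 2π·6.5 = 40.840704
per-turn = √(40.840704² + 10.5²) = √(1667.9631 + 110.25) = √1778.2131 = 42.168865
L = 6 × 42.168865 = 253.013188
V = π·3² × L = 28.274334 × 253.013188 = 7153.779347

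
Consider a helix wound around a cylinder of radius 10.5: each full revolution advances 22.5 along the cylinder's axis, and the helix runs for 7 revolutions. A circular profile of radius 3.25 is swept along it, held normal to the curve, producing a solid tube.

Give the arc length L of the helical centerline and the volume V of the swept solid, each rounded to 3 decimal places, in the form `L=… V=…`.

L=487.933 V=16191.113

2πR = 2π·10.5 = 65.973446
per-turn = √(65.973446² + 22.5²) = √(4352.4955 + 506.25) = √4858.7455 = 69.704702
L = 7 × 69.704702 = 487.932917
V = π·3.25² × L = 33.183072 × 487.932917 = 16191.113313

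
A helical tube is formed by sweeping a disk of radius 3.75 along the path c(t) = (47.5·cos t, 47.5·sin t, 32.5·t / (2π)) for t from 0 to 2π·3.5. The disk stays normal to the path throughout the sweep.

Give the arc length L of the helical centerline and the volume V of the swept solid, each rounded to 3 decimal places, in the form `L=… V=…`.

2πR = 2π·47.5 = 298.451302
per-turn = √(298.451302² + 32.5²) = √(89073.1797 + 1056.25) = √90129.4297 = 300.215639
L = 3.5 × 300.215639 = 1050.754735
V = π·3.75² × L = 44.178647 × 1050.754735 = 46420.922216

L=1050.755 V=46420.922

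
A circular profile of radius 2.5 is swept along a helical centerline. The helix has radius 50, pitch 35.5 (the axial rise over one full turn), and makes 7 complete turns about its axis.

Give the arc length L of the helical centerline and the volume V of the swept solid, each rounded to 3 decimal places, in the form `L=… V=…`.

2πR = 2π·50 = 314.159265
per-turn = √(314.159265² + 35.5²) = √(98696.0440 + 1260.25) = √99956.2940 = 316.158653
L = 7 × 316.158653 = 2213.110573
V = π·2.5² × L = 19.634954 × 2213.110573 = 43454.324478

L=2213.111 V=43454.324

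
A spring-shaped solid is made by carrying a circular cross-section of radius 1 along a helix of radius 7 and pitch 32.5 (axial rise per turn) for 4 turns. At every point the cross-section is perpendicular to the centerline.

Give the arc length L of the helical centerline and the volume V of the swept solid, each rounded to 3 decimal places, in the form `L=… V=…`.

2πR = 2π·7 = 43.982297
per-turn = √(43.982297² + 32.5²) = √(1934.4425 + 1056.25) = √2990.6925 = 54.687224
L = 4 × 54.687224 = 218.748896
V = π·1² × L = 3.141593 × 218.748896 = 687.219924

L=218.749 V=687.220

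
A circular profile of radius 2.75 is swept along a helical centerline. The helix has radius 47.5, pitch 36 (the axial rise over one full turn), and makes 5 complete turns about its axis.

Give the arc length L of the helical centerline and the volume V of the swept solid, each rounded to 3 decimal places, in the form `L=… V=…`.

2πR = 2π·47.5 = 298.451302
per-turn = √(298.451302² + 36²) = √(89073.1797 + 1296) = √90369.1797 = 300.614670
L = 5 × 300.614670 = 1503.073349
V = π·2.75² × L = 23.758294 × 1503.073349 = 35710.459199

L=1503.073 V=35710.459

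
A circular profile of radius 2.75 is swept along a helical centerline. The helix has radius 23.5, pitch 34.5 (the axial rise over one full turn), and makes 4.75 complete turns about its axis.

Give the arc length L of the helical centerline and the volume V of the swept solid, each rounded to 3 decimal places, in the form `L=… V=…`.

2πR = 2π·23.5 = 147.654855
per-turn = √(147.654855² + 34.5²) = √(21801.9561 + 1190.25) = √22992.2061 = 151.631811
L = 4.75 × 151.631811 = 720.251102
V = π·2.75² × L = 23.758294 × 720.251102 = 17111.937766

L=720.251 V=17111.938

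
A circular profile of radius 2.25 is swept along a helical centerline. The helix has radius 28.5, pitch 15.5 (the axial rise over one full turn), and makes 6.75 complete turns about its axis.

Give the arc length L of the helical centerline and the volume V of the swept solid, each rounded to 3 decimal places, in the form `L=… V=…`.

L=1213.247 V=19295.866

2πR = 2π·28.5 = 179.070781
per-turn = √(179.070781² + 15.5²) = √(32066.3447 + 240.25) = √32306.5947 = 179.740354
L = 6.75 × 179.740354 = 1213.247387
V = π·2.25² × L = 15.904313 × 1213.247387 = 19295.865950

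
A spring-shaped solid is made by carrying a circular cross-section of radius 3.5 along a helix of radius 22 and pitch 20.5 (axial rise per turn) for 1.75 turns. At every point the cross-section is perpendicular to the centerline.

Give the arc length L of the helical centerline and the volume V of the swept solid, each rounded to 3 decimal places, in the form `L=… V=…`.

2πR = 2π·22 = 138.230077
per-turn = √(138.230077² + 20.5²) = √(19107.5541 + 420.25) = √19527.8041 = 139.741920
L = 1.75 × 139.741920 = 244.548359
V = π·3.5² × L = 38.484510 × 244.548359 = 9411.323787

L=244.548 V=9411.324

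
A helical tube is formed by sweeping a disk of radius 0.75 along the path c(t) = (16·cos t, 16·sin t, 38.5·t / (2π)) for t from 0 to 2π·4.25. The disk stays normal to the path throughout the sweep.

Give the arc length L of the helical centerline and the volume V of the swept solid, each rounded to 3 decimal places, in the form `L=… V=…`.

2πR = 2π·16 = 100.530965
per-turn = √(100.530965² + 38.5²) = √(10106.4749 + 1482.25) = √11588.7249 = 107.650940
L = 4.25 × 107.650940 = 457.516495
V = π·0.75² × L = 1.767146 × 457.516495 = 808.498384

L=457.516 V=808.498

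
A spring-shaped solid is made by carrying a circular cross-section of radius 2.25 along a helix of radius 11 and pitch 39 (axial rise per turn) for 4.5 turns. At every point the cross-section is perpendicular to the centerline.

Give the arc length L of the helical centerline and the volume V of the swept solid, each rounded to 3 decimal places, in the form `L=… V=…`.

2πR = 2π·11 = 69.115038
per-turn = √(69.115038² + 39²) = √(4776.8885 + 1521) = √6297.8885 = 79.359237
L = 4.5 × 79.359237 = 357.116567
V = π·2.25² × L = 15.904313 × 357.116567 = 5679.693598

L=357.117 V=5679.694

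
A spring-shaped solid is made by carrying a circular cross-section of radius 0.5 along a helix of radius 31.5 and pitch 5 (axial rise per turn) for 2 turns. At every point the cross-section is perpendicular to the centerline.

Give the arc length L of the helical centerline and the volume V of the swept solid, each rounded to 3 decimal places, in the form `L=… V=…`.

L=395.967 V=310.992

2πR = 2π·31.5 = 197.920337
per-turn = √(197.920337² + 5²) = √(39172.4599 + 25) = √39197.4599 = 197.983484
L = 2 × 197.983484 = 395.966968
V = π·0.5² × L = 0.785398 × 395.966968 = 310.991729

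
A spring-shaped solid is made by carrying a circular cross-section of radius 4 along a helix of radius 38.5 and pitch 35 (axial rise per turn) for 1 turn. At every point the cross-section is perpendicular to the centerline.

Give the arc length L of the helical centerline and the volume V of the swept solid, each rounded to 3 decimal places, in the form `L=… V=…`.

L=244.422 V=12285.966

2πR = 2π·38.5 = 241.902634
per-turn = √(241.902634² + 35²) = √(58516.8845 + 1225) = √59741.8845 = 244.421530
L = 1 × 244.421530 = 244.421530
V = π·4² × L = 50.265482 × 244.421530 = 12285.966146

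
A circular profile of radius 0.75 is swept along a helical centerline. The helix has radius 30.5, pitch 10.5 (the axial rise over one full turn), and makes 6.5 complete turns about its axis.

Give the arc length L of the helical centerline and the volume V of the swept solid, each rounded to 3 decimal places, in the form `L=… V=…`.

2πR = 2π·30.5 = 191.637152
per-turn = √(191.637152² + 10.5²) = √(36724.7980 + 110.25) = √36835.0480 = 191.924589
L = 6.5 × 191.924589 = 1247.509830
V = π·0.75² × L = 1.767146 × 1247.509830 = 2204.531842

L=1247.510 V=2204.532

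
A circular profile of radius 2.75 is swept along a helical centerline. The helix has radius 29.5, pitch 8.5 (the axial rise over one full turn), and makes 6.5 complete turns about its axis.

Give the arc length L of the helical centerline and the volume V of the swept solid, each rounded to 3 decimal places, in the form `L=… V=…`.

2πR = 2π·29.5 = 185.353967
per-turn = √(185.353967² + 8.5²) = √(34356.0929 + 72.25) = √34428.3429 = 185.548762
L = 6.5 × 185.548762 = 1206.066950
V = π·2.75² × L = 23.758294 × 1206.066950 = 28654.093721

L=1206.067 V=28654.094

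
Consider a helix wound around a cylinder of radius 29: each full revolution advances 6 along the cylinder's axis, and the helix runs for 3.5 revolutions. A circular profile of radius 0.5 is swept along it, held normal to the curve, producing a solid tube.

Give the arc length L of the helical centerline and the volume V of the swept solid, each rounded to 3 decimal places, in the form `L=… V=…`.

2πR = 2π·29 = 182.212374
per-turn = √(182.212374² + 6²) = √(33201.3492 + 36) = √33237.3492 = 182.311133
L = 3.5 × 182.311133 = 638.088965
V = π·0.5² × L = 0.785398 × 638.088965 = 501.153902

L=638.089 V=501.154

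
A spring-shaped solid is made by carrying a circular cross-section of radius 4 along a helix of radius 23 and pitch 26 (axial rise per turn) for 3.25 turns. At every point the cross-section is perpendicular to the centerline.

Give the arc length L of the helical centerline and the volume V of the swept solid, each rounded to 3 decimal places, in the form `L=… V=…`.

L=477.209 V=23987.138

2πR = 2π·23 = 144.513262
per-turn = √(144.513262² + 26²) = √(20884.0829 + 676) = √21560.0829 = 146.833521
L = 3.25 × 146.833521 = 477.208944
V = π·4² × L = 50.265482 × 477.208944 = 23987.137779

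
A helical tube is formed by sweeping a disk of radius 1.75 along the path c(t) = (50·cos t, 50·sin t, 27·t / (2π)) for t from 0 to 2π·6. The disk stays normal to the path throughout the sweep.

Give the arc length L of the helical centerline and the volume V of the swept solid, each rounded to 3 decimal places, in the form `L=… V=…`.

L=1891.904 V=18202.252

2πR = 2π·50 = 314.159265
per-turn = √(314.159265² + 27²) = √(98696.0440 + 729) = √99425.0440 = 315.317370
L = 6 × 315.317370 = 1891.904222
V = π·1.75² × L = 9.621128 × 1891.904222 = 18202.251739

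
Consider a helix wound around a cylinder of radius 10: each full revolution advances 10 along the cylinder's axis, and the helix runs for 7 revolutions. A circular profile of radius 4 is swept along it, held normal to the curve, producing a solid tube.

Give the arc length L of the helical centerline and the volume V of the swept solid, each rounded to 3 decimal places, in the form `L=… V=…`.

L=445.359 V=22386.163

2πR = 2π·10 = 62.831853
per-turn = √(62.831853² + 10²) = √(3947.8418 + 100) = √4047.8418 = 63.622651
L = 7 × 63.622651 = 445.358559
V = π·4² × L = 50.265482 × 445.358559 = 22386.162845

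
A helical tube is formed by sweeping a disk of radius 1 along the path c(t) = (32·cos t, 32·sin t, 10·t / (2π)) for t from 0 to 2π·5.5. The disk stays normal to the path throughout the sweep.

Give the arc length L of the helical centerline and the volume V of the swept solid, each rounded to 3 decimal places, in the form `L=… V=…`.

L=1107.208 V=3478.395

2πR = 2π·32 = 201.061930
per-turn = √(201.061930² + 10²) = √(40425.8996 + 100) = √40525.8996 = 201.310456
L = 5.5 × 201.310456 = 1107.207507
V = π·1² × L = 3.141593 × 1107.207507 = 3478.394970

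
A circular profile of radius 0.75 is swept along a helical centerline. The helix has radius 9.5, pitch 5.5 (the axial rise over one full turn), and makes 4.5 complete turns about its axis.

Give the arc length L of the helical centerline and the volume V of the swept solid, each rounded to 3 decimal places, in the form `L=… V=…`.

L=269.744 V=476.677

2πR = 2π·9.5 = 59.690260
per-turn = √(59.690260² + 5.5²) = √(3562.9272 + 30.25) = √3593.1772 = 59.943116
L = 4.5 × 59.943116 = 269.744023
V = π·0.75² × L = 1.767146 × 269.744023 = 476.677036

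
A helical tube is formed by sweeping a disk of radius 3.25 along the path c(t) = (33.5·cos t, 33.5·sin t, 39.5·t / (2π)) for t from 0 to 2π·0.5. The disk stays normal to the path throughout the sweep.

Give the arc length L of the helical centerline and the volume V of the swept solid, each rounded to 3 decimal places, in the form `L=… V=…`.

L=107.080 V=3553.259

2πR = 2π·33.5 = 210.486708
per-turn = √(210.486708² + 39.5²) = √(44304.6542 + 1560.25) = √45864.9042 = 214.160931
L = 0.5 × 214.160931 = 107.080465
V = π·3.25² × L = 33.183072 × 107.080465 = 3553.258832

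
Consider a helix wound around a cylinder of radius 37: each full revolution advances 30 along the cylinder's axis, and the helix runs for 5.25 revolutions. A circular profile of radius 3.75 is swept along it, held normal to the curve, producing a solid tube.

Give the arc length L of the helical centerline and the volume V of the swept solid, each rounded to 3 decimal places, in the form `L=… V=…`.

2πR = 2π·37 = 232.477856
per-turn = √(232.477856² + 30²) = √(54045.9537 + 900) = √54945.9537 = 234.405533
L = 5.25 × 234.405533 = 1230.629046
V = π·3.75² × L = 44.178647 × 1230.629046 = 54367.525831

L=1230.629 V=54367.526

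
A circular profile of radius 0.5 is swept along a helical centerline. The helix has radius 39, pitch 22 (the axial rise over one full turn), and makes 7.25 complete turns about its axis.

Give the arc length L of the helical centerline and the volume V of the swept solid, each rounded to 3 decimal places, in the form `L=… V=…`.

L=1783.716 V=1400.927

2πR = 2π·39 = 245.044227
per-turn = √(245.044227² + 22²) = √(60046.6732 + 484) = √60530.6732 = 246.029822
L = 7.25 × 246.029822 = 1783.716207
V = π·0.5² × L = 0.785398 × 1783.716207 = 1400.927433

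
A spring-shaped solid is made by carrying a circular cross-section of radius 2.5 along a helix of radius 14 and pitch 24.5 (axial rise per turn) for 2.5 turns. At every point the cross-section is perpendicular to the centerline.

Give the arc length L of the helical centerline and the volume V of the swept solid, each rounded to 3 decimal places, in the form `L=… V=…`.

L=228.282 V=4482.305

2πR = 2π·14 = 87.964594
per-turn = √(87.964594² + 24.5²) = √(7737.7699 + 600.25) = √8338.0199 = 91.312758
L = 2.5 × 91.312758 = 228.281896
V = π·2.5² × L = 19.634954 × 228.281896 = 4482.304547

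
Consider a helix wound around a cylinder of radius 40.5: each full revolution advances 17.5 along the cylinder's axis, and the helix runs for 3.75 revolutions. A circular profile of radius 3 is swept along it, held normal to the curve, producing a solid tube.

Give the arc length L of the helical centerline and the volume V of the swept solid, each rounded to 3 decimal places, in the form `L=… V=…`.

2πR = 2π·40.5 = 254.469005
per-turn = √(254.469005² + 17.5²) = √(64754.4745 + 306.25) = √65060.7245 = 255.070038
L = 3.75 × 255.070038 = 956.512644
V = π·3² × L = 28.274334 × 956.512644 = 27044.757856

L=956.513 V=27044.758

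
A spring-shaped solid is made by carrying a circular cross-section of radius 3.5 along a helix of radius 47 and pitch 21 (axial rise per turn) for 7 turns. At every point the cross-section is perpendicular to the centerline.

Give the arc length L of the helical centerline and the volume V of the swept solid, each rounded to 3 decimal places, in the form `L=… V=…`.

L=2072.388 V=79754.840

2πR = 2π·47 = 295.309709
per-turn = √(295.309709² + 21²) = √(87207.8245 + 441) = √87648.8245 = 296.055442
L = 7 × 296.055442 = 2072.388091
V = π·3.5² × L = 38.484510 × 2072.388091 = 79754.840227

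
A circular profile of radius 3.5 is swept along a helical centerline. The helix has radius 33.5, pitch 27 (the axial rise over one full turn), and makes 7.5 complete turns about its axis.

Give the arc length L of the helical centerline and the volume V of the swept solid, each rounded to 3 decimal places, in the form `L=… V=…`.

2πR = 2π·33.5 = 210.486708
per-turn = √(210.486708² + 27²) = √(44304.6542 + 729) = √45033.6542 = 212.211343
L = 7.5 × 212.211343 = 1591.585074
V = π·3.5² × L = 38.484510 × 1591.585074 = 61251.371689

L=1591.585 V=61251.372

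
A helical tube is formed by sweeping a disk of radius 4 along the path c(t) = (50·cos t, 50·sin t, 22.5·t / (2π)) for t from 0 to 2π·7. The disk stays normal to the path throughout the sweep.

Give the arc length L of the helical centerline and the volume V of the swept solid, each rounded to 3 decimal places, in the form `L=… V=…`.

2πR = 2π·50 = 314.159265
per-turn = √(314.159265² + 22.5²) = √(98696.0440 + 506.25) = √99202.2940 = 314.963957
L = 7 × 314.963957 = 2204.747697
V = π·4² × L = 50.265482 × 2204.747697 = 110822.706676

L=2204.748 V=110822.707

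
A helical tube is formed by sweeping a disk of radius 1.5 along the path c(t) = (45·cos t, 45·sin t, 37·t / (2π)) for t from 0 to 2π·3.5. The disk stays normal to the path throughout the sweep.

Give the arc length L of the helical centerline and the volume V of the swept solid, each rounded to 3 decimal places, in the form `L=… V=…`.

L=998.039 V=7054.722

2πR = 2π·45 = 282.743339
per-turn = √(282.743339² + 37²) = √(79943.7956 + 1369) = √81312.7956 = 285.153986
L = 3.5 × 285.153986 = 998.038950
V = π·1.5² × L = 7.068583 × 998.038950 = 7054.721628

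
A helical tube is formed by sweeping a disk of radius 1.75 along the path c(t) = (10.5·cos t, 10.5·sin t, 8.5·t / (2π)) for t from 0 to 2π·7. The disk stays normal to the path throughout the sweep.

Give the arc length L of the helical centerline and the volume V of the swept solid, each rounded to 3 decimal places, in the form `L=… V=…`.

2πR = 2π·10.5 = 65.973446
per-turn = √(65.973446² + 8.5²) = √(4352.4955 + 72.25) = √4424.7455 = 66.518761
L = 7 × 66.518761 = 465.631326
V = π·1.75² × L = 9.621128 × 465.631326 = 4479.898354

L=465.631 V=4479.898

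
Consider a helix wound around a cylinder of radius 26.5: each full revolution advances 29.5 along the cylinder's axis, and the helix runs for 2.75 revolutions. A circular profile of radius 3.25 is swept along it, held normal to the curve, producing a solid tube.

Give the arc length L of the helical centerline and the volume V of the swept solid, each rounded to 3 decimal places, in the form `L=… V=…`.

2πR = 2π·26.5 = 166.504411
per-turn = √(166.504411² + 29.5²) = √(27723.7188 + 870.25) = √28593.9688 = 169.097513
L = 2.75 × 169.097513 = 465.018160
V = π·3.25² × L = 33.183072 × 465.018160 = 15430.731259

L=465.018 V=15430.731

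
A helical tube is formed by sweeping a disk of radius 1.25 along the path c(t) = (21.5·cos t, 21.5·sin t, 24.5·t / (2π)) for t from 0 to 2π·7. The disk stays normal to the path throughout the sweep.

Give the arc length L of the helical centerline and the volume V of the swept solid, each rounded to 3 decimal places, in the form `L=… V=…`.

2πR = 2π·21.5 = 135.088484
per-turn = √(135.088484² + 24.5²) = √(18248.8985 + 600.25) = √18849.1485 = 137.292201
L = 7 × 137.292201 = 961.045409
V = π·1.25² × L = 4.908739 × 961.045409 = 4717.520620

L=961.045 V=4717.521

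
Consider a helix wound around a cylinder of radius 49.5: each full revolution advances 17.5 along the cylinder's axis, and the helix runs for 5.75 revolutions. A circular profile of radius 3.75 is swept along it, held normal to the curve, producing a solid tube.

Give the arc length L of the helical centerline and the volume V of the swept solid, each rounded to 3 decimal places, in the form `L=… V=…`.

L=1791.180 V=79131.922

2πR = 2π·49.5 = 311.017673
per-turn = √(311.017673² + 17.5²) = √(96731.9927 + 306.25) = √97038.2427 = 311.509619
L = 5.75 × 311.509619 = 1791.180309
V = π·3.75² × L = 44.178647 × 1791.180309 = 79131.922045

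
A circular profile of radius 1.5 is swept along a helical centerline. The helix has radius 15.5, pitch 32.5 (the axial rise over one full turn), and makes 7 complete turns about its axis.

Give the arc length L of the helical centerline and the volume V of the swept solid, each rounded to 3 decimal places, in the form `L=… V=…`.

L=718.684 V=5080.075

2πR = 2π·15.5 = 97.389372
per-turn = √(97.389372² + 32.5²) = √(9484.6898 + 1056.25) = √10540.9398 = 102.669079
L = 7 × 102.669079 = 718.683555
V = π·1.5² × L = 7.068583 × 718.683555 = 5080.074695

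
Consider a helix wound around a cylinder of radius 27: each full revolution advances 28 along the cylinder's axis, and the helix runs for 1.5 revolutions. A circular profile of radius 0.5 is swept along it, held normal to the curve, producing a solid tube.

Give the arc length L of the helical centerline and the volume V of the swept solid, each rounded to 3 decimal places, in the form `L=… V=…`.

L=257.912 V=202.563

2πR = 2π·27 = 169.646003
per-turn = √(169.646003² + 28²) = √(28779.7664 + 784) = √29563.7664 = 171.941171
L = 1.5 × 171.941171 = 257.911757
V = π·0.5² × L = 0.785398 × 257.911757 = 202.563420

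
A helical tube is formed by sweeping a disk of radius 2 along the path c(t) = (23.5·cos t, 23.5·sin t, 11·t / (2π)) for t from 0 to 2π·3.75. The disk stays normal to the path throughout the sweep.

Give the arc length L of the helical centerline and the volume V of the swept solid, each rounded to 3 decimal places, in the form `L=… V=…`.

L=555.240 V=6977.353

2πR = 2π·23.5 = 147.654855
per-turn = √(147.654855² + 11²) = √(21801.9561 + 121) = √21922.9561 = 148.064027
L = 3.75 × 148.064027 = 555.240102
V = π·2² × L = 12.566371 × 555.240102 = 6977.352897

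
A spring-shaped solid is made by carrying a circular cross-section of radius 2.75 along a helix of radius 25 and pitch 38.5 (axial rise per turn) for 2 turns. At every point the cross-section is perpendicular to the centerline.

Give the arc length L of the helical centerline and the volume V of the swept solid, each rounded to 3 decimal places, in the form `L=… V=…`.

L=323.458 V=7684.809

2πR = 2π·25 = 157.079633
per-turn = √(157.079633² + 38.5²) = √(24674.0110 + 1482.25) = √26156.2610 = 161.728974
L = 2 × 161.728974 = 323.457948
V = π·2.75² × L = 23.758294 × 323.457948 = 7684.809164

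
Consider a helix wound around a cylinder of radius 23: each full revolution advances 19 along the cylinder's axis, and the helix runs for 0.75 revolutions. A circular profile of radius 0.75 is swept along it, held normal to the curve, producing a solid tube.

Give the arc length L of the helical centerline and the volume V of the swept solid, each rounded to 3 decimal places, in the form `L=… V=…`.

2πR = 2π·23 = 144.513262
per-turn = √(144.513262² + 19²) = √(20884.0829 + 361) = √21245.0829 = 145.756931
L = 0.75 × 145.756931 = 109.317698
V = π·0.75² × L = 1.767146 × 109.317698 = 193.180319

L=109.318 V=193.180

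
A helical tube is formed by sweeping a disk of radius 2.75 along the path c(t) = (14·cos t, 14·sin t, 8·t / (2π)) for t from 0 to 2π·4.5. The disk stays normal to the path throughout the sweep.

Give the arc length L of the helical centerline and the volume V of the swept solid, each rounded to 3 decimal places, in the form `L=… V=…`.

L=397.474 V=9443.312

2πR = 2π·14 = 87.964594
per-turn = √(87.964594² + 8²) = √(7737.7699 + 64) = √7801.7699 = 88.327628
L = 4.5 × 88.327628 = 397.474326
V = π·2.75² × L = 23.758294 × 397.474326 = 9443.312060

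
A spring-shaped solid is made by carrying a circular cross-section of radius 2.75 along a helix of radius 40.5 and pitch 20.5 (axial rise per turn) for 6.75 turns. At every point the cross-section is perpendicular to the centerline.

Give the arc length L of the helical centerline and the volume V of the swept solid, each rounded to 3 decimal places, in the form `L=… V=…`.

2πR = 2π·40.5 = 254.469005
per-turn = √(254.469005² + 20.5²) = √(64754.4745 + 420.25) = √65174.7245 = 255.293409
L = 6.75 × 255.293409 = 1723.230508
V = π·2.75² × L = 23.758294 × 1723.230508 = 40941.017803

L=1723.231 V=40941.018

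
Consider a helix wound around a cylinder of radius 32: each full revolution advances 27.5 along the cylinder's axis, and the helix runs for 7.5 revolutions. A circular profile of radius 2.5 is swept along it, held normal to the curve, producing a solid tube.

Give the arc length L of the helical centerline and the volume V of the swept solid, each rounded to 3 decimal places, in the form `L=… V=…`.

L=1522.004 V=29884.477

2πR = 2π·32 = 201.061930
per-turn = √(201.061930² + 27.5²) = √(40425.8996 + 756.25) = √41182.1496 = 202.933855
L = 7.5 × 202.933855 = 1522.003915
V = π·2.5² × L = 19.634954 × 1522.003915 = 29884.476983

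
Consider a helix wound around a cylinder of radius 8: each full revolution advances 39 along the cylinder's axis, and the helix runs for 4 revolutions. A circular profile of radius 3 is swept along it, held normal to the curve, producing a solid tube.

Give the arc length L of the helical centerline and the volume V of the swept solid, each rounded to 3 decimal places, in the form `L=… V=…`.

L=254.484 V=7195.354

2πR = 2π·8 = 50.265482
per-turn = √(50.265482² + 39²) = √(2526.6187 + 1521) = √4047.6187 = 63.620899
L = 4 × 63.620899 = 254.483594
V = π·3² × L = 28.274334 × 254.483594 = 7195.354105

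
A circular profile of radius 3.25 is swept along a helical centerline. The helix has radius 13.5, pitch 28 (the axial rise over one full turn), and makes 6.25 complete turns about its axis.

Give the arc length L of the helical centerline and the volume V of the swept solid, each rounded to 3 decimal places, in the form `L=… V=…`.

2πR = 2π·13.5 = 84.823002
per-turn = √(84.823002² + 28²) = √(7194.9416 + 784) = √7978.9416 = 89.324922
L = 6.25 × 89.324922 = 558.280760
V = π·3.25² × L = 33.183072 × 558.280760 = 18525.470868

L=558.281 V=18525.471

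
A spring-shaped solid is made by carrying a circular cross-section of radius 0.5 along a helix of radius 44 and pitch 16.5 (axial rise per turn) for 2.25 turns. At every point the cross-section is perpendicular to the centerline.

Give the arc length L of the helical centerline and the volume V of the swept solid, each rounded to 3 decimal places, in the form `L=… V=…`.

2πR = 2π·44 = 276.460154
per-turn = √(276.460154² + 16.5²) = √(76430.2165 + 272.25) = √76702.4665 = 276.952101
L = 2.25 × 276.952101 = 623.142228
V = π·0.5² × L = 0.785398 × 623.142228 = 489.414762

L=623.142 V=489.415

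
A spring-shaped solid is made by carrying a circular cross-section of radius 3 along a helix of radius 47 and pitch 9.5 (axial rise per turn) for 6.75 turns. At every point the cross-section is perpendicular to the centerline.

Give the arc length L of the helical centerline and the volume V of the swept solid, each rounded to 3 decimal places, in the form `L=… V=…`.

L=1994.372 V=56389.532

2πR = 2π·47 = 295.309709
per-turn = √(295.309709² + 9.5²) = √(87207.8245 + 90.25) = √87298.0745 = 295.462476
L = 6.75 × 295.462476 = 1994.371710
V = π·3² × L = 28.274334 × 1994.371710 = 56389.531623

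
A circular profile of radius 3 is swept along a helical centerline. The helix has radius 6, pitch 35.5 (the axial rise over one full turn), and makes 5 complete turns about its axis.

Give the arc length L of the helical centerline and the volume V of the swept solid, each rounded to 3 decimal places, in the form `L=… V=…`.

L=258.915 V=7320.641

2πR = 2π·6 = 37.699112
per-turn = √(37.699112² + 35.5²) = √(1421.2230 + 1260.25) = √2681.4730 = 51.782942
L = 5 × 51.782942 = 258.914708
V = π·3² × L = 28.274334 × 258.914708 = 7320.640891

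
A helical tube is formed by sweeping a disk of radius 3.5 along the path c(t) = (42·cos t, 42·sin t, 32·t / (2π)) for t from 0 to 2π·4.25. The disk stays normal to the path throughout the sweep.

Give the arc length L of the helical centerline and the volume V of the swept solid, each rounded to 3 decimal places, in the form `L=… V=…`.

L=1129.764 V=43478.423

2πR = 2π·42 = 263.893783
per-turn = √(263.893783² + 32²) = √(69639.9287 + 1024) = √70663.9287 = 265.826877
L = 4.25 × 265.826877 = 1129.764228
V = π·3.5² × L = 38.484510 × 1129.764228 = 43478.422745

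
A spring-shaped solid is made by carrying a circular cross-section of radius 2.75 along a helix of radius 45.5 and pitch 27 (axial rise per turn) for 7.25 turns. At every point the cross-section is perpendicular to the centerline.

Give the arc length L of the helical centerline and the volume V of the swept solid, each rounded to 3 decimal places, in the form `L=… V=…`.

2πR = 2π·45.5 = 285.884931
per-turn = √(285.884931² + 27²) = √(81730.1940 + 729) = √82459.1940 = 287.157089
L = 7.25 × 287.157089 = 2081.888899
V = π·2.75² × L = 23.758294 × 2081.888899 = 49462.129455

L=2081.889 V=49462.129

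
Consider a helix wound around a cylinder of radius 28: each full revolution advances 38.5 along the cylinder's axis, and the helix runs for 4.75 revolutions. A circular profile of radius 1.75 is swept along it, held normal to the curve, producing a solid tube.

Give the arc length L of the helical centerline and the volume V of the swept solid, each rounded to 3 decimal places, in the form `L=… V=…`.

L=855.440 V=8230.294

2πR = 2π·28 = 175.929189
per-turn = √(175.929189² + 38.5²) = √(30951.0794 + 1482.25) = √32433.3294 = 180.092558
L = 4.75 × 180.092558 = 855.439650
V = π·1.75² × L = 9.621128 × 855.439650 = 8230.293942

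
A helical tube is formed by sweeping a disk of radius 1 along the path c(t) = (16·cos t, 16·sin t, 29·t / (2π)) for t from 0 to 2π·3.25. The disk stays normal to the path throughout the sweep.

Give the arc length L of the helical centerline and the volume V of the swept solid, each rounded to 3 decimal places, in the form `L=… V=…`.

2πR = 2π·16 = 100.530965
per-turn = √(100.530965² + 29²) = √(10106.4749 + 841) = √10947.4749 = 104.630182
L = 3.25 × 104.630182 = 340.048090
V = π·1² × L = 3.141593 × 340.048090 = 1068.292582

L=340.048 V=1068.293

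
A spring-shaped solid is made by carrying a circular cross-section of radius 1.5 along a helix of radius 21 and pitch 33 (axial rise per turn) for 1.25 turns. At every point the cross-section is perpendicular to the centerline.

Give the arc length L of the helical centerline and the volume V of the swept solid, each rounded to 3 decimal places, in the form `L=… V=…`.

2πR = 2π·21 = 131.946891
per-turn = √(131.946891² + 33²) = √(17409.9822 + 1089) = √18498.9822 = 136.010963
L = 1.25 × 136.010963 = 170.013704
V = π·1.5² × L = 7.068583 × 170.013704 = 1201.756060

L=170.014 V=1201.756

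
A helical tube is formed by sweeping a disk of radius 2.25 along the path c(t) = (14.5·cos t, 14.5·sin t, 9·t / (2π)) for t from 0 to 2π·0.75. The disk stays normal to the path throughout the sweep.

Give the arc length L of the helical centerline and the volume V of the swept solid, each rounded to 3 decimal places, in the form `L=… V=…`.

2πR = 2π·14.5 = 91.106187
per-turn = √(91.106187² + 9²) = √(8300.3373 + 81) = √8381.3373 = 91.549644
L = 0.75 × 91.549644 = 68.662233
V = π·2.25² × L = 15.904313 × 68.662233 = 1092.025631

L=68.662 V=1092.026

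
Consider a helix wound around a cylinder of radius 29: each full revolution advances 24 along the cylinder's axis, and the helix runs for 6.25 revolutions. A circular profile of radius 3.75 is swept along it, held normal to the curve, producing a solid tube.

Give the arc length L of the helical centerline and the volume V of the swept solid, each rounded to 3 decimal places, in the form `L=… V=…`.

L=1148.663 V=50746.396

2πR = 2π·29 = 182.212374
per-turn = √(182.212374² + 24²) = √(33201.3492 + 576) = √33777.3492 = 183.786151
L = 6.25 × 183.786151 = 1148.663442
V = π·3.75² × L = 44.178647 × 1148.663442 = 50746.396378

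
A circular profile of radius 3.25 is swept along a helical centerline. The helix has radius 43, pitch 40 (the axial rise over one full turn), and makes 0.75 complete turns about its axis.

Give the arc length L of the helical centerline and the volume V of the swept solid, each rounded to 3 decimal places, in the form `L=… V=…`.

L=204.841 V=6797.269

2πR = 2π·43 = 270.176968
per-turn = √(270.176968² + 40²) = √(72995.5942 + 1600) = √74595.5942 = 273.121940
L = 0.75 × 273.121940 = 204.841455
V = π·3.25² × L = 33.183072 × 204.841455 = 6797.268834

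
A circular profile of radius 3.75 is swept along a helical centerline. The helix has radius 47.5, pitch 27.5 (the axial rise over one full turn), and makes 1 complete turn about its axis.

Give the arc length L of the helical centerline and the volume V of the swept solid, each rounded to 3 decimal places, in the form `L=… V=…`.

2πR = 2π·47.5 = 298.451302
per-turn = √(298.451302² + 27.5²) = √(89073.1797 + 756.25) = √89829.4297 = 299.715581
L = 1 × 299.715581 = 299.715581
V = π·3.75² × L = 44.178647 × 299.715581 = 13241.028777

L=299.716 V=13241.029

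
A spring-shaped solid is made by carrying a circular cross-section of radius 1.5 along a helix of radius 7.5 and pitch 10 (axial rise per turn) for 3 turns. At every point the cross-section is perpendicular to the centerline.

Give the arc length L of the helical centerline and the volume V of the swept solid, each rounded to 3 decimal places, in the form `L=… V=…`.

2πR = 2π·7.5 = 47.123890
per-turn = √(47.123890² + 10²) = √(2220.6610 + 100) = √2320.6610 = 48.173239
L = 3 × 48.173239 = 144.519718
V = π·1.5² × L = 7.068583 × 144.519718 = 1021.549690

L=144.520 V=1021.550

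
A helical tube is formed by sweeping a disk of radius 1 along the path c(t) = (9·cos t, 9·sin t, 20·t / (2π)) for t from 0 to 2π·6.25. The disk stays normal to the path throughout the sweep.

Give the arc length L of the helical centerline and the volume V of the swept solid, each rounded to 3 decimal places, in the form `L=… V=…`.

L=374.883 V=1177.729

2πR = 2π·9 = 56.548668
per-turn = √(56.548668² + 20²) = √(3197.7518 + 400) = √3597.7518 = 59.981262
L = 6.25 × 59.981262 = 374.882889
V = π·1² × L = 3.141593 × 374.882889 = 1177.729331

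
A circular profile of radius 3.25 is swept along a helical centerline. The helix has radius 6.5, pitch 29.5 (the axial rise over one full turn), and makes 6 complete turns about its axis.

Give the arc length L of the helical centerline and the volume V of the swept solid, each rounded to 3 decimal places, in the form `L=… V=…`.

2πR = 2π·6.5 = 40.840704
per-turn = √(40.840704² + 29.5²) = √(1667.9631 + 870.25) = √2538.2131 = 50.380682
L = 6 × 50.380682 = 302.284093
V = π·3.25² × L = 33.183072 × 302.284093 = 10030.714961

L=302.284 V=10030.715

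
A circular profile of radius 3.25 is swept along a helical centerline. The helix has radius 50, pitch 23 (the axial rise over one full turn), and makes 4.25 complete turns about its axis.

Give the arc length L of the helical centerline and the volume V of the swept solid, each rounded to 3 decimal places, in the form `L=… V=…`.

2πR = 2π·50 = 314.159265
per-turn = √(314.159265² + 23²) = √(98696.0440 + 529) = √99225.0440 = 315.000070
L = 4.25 × 315.000070 = 1338.750297
V = π·3.25² × L = 33.183072 × 1338.750297 = 44423.848032

L=1338.750 V=44423.848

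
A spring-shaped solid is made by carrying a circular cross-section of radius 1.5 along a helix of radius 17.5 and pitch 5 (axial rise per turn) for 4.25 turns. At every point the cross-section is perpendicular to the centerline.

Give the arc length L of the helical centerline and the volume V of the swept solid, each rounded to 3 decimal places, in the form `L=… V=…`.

L=467.795 V=3306.647

2πR = 2π·17.5 = 109.955743
per-turn = √(109.955743² + 5²) = √(12090.2654 + 25) = √12115.2654 = 110.069366
L = 4.25 × 110.069366 = 467.794807
V = π·1.5² × L = 7.068583 × 467.794807 = 3306.646638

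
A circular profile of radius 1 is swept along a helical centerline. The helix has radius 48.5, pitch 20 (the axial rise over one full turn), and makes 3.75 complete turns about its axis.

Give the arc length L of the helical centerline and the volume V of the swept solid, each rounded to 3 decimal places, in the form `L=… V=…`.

L=1145.213 V=3597.792

2πR = 2π·48.5 = 304.734487
per-turn = √(304.734487² + 20²) = √(92863.1078 + 400) = √93263.1078 = 305.390091
L = 3.75 × 305.390091 = 1145.212842
V = π·1² × L = 3.141593 × 1145.212842 = 3597.792251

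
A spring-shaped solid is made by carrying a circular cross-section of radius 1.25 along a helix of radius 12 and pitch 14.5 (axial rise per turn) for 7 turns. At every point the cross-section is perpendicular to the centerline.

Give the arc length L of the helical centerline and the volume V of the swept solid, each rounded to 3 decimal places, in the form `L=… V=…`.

L=537.459 V=2638.245

2πR = 2π·12 = 75.398224
per-turn = √(75.398224² + 14.5²) = √(5684.8921 + 210.25) = √5895.1421 = 76.779829
L = 7 × 76.779829 = 537.458803
V = π·1.25² × L = 4.908739 × 537.458803 = 2638.244728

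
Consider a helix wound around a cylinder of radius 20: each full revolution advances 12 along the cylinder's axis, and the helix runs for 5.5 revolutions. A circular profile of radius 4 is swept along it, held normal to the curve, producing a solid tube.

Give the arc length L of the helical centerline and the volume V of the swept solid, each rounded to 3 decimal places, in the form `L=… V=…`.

L=694.295 V=34899.048

2πR = 2π·20 = 125.663706
per-turn = √(125.663706² + 12²) = √(15791.3670 + 144) = √15935.3670 = 126.235364
L = 5.5 × 126.235364 = 694.294500
V = π·4² × L = 50.265482 × 694.294500 = 34899.048020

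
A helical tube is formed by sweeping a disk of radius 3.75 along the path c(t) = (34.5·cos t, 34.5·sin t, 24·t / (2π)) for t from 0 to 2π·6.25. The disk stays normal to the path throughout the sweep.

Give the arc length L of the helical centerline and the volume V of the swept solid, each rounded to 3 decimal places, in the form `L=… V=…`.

L=1363.090 V=60219.484

2πR = 2π·34.5 = 216.769893
per-turn = √(216.769893² + 24²) = √(46989.1866 + 576) = √47565.1866 = 218.094444
L = 6.25 × 218.094444 = 1363.090276
V = π·3.75² × L = 44.178647 × 1363.090276 = 60219.483699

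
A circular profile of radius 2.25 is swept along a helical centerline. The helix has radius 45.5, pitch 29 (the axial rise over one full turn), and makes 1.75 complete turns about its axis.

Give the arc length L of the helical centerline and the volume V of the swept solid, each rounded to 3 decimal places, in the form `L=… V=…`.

L=502.866 V=7997.739

2πR = 2π·45.5 = 285.884931
per-turn = √(285.884931² + 29²) = √(81730.1940 + 841) = √82571.1940 = 287.352039
L = 1.75 × 287.352039 = 502.866067
V = π·2.25² × L = 15.904313 × 502.866067 = 7997.739237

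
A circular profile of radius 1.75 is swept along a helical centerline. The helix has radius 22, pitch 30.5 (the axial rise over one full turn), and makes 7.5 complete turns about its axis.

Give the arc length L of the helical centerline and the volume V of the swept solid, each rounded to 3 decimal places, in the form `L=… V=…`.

2πR = 2π·22 = 138.230077
per-turn = √(138.230077² + 30.5²) = √(19107.5541 + 930.25) = √20037.8041 = 141.554951
L = 7.5 × 141.554951 = 1061.662132
V = π·1.75² × L = 9.621128 × 1061.662132 = 10214.386732

L=1061.662 V=10214.387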